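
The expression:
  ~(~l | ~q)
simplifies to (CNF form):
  l & q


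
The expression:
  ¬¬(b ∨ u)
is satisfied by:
  {b: True, u: True}
  {b: True, u: False}
  {u: True, b: False}


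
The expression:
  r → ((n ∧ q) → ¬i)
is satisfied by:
  {q: False, n: False, i: False, r: False}
  {r: True, q: False, n: False, i: False}
  {i: True, q: False, n: False, r: False}
  {r: True, i: True, q: False, n: False}
  {n: True, r: False, q: False, i: False}
  {r: True, n: True, q: False, i: False}
  {i: True, n: True, r: False, q: False}
  {r: True, i: True, n: True, q: False}
  {q: True, i: False, n: False, r: False}
  {r: True, q: True, i: False, n: False}
  {i: True, q: True, r: False, n: False}
  {r: True, i: True, q: True, n: False}
  {n: True, q: True, i: False, r: False}
  {r: True, n: True, q: True, i: False}
  {i: True, n: True, q: True, r: False}


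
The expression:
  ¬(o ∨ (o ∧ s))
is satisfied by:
  {o: False}


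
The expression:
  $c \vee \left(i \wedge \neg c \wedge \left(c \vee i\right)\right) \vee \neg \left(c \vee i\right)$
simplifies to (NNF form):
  $\text{True}$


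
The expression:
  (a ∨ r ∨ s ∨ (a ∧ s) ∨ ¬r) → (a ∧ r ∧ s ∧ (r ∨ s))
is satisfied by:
  {r: True, a: True, s: True}


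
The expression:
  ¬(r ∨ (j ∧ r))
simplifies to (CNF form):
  ¬r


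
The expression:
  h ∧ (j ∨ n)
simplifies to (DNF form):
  (h ∧ j) ∨ (h ∧ n)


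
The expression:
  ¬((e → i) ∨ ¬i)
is never true.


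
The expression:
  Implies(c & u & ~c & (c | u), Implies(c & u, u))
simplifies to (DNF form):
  True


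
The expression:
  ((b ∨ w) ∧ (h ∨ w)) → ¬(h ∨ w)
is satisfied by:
  {w: False, h: False, b: False}
  {b: True, w: False, h: False}
  {h: True, w: False, b: False}


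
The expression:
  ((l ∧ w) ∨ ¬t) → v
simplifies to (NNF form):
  v ∨ (t ∧ ¬l) ∨ (t ∧ ¬w)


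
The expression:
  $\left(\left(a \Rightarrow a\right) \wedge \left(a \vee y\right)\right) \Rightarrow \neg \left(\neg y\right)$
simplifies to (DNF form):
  $y \vee \neg a$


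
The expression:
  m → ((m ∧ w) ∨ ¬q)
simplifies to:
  w ∨ ¬m ∨ ¬q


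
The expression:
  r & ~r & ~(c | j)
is never true.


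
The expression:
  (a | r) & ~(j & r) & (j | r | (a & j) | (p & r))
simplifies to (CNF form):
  (a | r) & (j | r) & (~j | ~r)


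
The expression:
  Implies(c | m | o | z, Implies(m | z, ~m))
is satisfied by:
  {m: False}


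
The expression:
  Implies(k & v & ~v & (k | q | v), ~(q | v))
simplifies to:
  True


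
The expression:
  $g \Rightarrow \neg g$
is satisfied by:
  {g: False}


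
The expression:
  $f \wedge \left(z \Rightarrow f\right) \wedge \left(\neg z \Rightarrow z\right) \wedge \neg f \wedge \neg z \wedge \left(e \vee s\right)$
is never true.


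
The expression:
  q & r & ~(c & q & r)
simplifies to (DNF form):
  q & r & ~c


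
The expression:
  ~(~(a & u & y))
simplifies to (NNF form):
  a & u & y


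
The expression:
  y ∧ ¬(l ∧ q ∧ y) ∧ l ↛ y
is never true.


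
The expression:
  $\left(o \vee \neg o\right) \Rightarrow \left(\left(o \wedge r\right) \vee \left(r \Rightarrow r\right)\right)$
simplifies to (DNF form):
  $\text{True}$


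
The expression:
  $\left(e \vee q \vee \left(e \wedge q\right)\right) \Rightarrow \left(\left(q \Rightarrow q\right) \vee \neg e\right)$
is always true.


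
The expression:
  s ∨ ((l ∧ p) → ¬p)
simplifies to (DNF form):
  s ∨ ¬l ∨ ¬p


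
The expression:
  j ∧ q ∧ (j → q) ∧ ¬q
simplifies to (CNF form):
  False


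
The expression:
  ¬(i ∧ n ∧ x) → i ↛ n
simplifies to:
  i ∧ (x ∨ ¬n)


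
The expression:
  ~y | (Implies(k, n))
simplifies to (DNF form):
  n | ~k | ~y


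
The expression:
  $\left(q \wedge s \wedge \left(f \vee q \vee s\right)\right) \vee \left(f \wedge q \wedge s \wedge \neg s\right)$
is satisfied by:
  {s: True, q: True}


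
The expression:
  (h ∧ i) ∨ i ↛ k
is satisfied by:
  {i: True, h: True, k: False}
  {i: True, k: False, h: False}
  {i: True, h: True, k: True}


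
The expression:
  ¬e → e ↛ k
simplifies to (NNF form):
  e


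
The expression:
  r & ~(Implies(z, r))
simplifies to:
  False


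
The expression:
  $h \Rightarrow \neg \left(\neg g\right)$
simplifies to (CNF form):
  $g \vee \neg h$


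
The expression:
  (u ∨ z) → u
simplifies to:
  u ∨ ¬z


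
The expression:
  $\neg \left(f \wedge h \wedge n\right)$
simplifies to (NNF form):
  $\neg f \vee \neg h \vee \neg n$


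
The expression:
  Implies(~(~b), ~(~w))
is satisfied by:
  {w: True, b: False}
  {b: False, w: False}
  {b: True, w: True}


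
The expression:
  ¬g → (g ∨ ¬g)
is always true.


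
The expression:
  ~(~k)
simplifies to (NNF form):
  k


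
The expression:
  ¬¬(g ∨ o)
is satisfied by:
  {o: True, g: True}
  {o: True, g: False}
  {g: True, o: False}


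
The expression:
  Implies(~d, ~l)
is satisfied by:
  {d: True, l: False}
  {l: False, d: False}
  {l: True, d: True}


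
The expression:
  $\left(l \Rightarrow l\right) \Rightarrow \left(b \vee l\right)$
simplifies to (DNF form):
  $b \vee l$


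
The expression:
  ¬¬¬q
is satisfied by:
  {q: False}


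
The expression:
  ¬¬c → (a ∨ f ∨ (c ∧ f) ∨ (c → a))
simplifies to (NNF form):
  a ∨ f ∨ ¬c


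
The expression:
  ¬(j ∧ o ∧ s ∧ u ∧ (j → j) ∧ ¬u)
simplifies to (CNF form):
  True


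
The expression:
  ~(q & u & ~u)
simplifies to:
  True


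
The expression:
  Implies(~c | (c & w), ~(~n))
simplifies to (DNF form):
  n | (c & ~w)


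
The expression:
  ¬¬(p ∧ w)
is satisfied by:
  {p: True, w: True}


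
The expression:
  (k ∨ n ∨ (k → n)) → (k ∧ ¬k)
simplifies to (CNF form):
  False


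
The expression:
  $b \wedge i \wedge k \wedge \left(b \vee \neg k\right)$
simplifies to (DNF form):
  $b \wedge i \wedge k$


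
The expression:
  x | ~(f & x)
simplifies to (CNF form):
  True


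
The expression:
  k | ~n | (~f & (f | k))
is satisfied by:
  {k: True, n: False}
  {n: False, k: False}
  {n: True, k: True}


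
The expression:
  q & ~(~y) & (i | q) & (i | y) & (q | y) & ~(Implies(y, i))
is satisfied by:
  {y: True, q: True, i: False}


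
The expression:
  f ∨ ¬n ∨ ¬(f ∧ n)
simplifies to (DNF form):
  True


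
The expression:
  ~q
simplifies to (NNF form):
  ~q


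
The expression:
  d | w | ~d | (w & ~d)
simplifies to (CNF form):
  True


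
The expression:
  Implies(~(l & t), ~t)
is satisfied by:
  {l: True, t: False}
  {t: False, l: False}
  {t: True, l: True}


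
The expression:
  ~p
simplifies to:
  ~p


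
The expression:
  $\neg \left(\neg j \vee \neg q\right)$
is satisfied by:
  {j: True, q: True}


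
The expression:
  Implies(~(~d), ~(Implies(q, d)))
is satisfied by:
  {d: False}


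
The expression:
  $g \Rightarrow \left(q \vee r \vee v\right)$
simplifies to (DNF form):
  $q \vee r \vee v \vee \neg g$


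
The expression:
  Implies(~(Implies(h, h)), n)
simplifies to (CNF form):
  True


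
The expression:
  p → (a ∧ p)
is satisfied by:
  {a: True, p: False}
  {p: False, a: False}
  {p: True, a: True}


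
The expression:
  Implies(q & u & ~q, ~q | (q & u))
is always true.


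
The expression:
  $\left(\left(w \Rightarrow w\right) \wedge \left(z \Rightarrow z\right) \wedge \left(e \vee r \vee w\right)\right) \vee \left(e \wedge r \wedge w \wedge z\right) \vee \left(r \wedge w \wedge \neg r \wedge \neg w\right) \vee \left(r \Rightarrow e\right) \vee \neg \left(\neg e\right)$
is always true.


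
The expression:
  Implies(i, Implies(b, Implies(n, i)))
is always true.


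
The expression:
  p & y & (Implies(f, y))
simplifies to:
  p & y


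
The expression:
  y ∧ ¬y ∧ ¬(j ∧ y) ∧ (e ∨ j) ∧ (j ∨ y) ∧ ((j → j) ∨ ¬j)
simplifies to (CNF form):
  False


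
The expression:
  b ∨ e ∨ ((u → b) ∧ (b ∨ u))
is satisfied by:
  {b: True, e: True}
  {b: True, e: False}
  {e: True, b: False}


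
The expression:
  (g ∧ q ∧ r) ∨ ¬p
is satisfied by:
  {r: True, g: True, q: True, p: False}
  {r: True, g: True, q: False, p: False}
  {r: True, q: True, g: False, p: False}
  {r: True, q: False, g: False, p: False}
  {g: True, q: True, r: False, p: False}
  {g: True, r: False, q: False, p: False}
  {g: False, q: True, r: False, p: False}
  {g: False, r: False, q: False, p: False}
  {r: True, p: True, g: True, q: True}


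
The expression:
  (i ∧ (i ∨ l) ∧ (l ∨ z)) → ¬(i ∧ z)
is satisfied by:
  {z: False, i: False}
  {i: True, z: False}
  {z: True, i: False}


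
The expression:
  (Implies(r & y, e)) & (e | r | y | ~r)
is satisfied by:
  {e: True, y: False, r: False}
  {e: False, y: False, r: False}
  {r: True, e: True, y: False}
  {r: True, e: False, y: False}
  {y: True, e: True, r: False}
  {y: True, e: False, r: False}
  {y: True, r: True, e: True}


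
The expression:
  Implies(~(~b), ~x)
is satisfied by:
  {x: False, b: False}
  {b: True, x: False}
  {x: True, b: False}


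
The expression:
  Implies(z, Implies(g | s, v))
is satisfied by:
  {v: True, g: False, s: False, z: False}
  {v: True, s: True, g: False, z: False}
  {v: True, g: True, s: False, z: False}
  {v: True, s: True, g: True, z: False}
  {v: False, g: False, s: False, z: False}
  {s: True, v: False, g: False, z: False}
  {g: True, v: False, s: False, z: False}
  {s: True, g: True, v: False, z: False}
  {z: True, v: True, g: False, s: False}
  {z: True, s: True, v: True, g: False}
  {z: True, v: True, g: True, s: False}
  {z: True, s: True, v: True, g: True}
  {z: True, v: False, g: False, s: False}


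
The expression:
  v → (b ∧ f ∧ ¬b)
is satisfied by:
  {v: False}


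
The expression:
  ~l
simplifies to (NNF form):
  ~l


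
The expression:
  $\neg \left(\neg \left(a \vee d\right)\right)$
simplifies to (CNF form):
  $a \vee d$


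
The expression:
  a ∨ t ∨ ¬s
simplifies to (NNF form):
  a ∨ t ∨ ¬s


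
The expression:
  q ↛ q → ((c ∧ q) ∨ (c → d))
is always true.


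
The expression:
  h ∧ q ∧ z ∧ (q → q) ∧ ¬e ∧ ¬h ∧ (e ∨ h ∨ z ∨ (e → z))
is never true.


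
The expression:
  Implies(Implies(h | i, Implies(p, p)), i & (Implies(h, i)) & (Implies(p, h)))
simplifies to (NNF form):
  i & (h | ~p)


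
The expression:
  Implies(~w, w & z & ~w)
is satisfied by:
  {w: True}


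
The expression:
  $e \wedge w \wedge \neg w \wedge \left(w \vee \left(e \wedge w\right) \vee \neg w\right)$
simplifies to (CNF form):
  $\text{False}$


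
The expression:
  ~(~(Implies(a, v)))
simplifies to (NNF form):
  v | ~a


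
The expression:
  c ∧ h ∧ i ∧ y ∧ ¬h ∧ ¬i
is never true.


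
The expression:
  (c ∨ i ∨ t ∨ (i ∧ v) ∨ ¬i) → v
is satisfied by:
  {v: True}


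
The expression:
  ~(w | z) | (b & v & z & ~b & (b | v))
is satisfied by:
  {w: False, z: False}


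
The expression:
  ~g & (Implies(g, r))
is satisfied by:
  {g: False}


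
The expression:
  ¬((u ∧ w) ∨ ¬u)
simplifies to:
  u ∧ ¬w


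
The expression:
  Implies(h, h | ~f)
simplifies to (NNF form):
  True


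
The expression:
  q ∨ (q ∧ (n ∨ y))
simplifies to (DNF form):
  q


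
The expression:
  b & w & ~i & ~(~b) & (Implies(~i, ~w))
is never true.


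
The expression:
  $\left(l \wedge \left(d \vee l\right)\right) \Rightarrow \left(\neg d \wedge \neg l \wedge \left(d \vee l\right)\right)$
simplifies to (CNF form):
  $\neg l$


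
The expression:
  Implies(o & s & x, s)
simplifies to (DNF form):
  True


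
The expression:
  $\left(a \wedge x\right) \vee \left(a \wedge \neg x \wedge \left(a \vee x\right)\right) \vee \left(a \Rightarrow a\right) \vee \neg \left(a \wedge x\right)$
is always true.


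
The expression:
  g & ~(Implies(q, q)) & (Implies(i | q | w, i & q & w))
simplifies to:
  False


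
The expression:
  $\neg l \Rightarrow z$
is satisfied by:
  {z: True, l: True}
  {z: True, l: False}
  {l: True, z: False}


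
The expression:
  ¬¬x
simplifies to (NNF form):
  x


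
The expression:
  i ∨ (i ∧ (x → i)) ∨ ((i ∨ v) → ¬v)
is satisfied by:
  {i: True, v: False}
  {v: False, i: False}
  {v: True, i: True}


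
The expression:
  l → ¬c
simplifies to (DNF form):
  ¬c ∨ ¬l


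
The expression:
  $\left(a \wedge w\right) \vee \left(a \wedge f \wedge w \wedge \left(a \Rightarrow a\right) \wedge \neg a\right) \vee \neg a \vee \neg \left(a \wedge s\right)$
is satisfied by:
  {w: True, s: False, a: False}
  {s: False, a: False, w: False}
  {a: True, w: True, s: False}
  {a: True, s: False, w: False}
  {w: True, s: True, a: False}
  {s: True, w: False, a: False}
  {a: True, s: True, w: True}


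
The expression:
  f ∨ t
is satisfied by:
  {t: True, f: True}
  {t: True, f: False}
  {f: True, t: False}


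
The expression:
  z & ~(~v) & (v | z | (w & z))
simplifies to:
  v & z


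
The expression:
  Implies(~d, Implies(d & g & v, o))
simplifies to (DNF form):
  True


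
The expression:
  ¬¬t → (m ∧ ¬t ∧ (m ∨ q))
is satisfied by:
  {t: False}


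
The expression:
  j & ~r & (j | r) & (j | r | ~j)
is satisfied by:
  {j: True, r: False}


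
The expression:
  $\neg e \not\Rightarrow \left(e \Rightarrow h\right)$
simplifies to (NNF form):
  $\text{False}$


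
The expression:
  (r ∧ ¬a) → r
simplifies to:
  True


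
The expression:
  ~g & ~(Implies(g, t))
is never true.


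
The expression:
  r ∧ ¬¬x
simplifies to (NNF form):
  r ∧ x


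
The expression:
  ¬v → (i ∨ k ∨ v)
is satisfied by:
  {i: True, k: True, v: True}
  {i: True, k: True, v: False}
  {i: True, v: True, k: False}
  {i: True, v: False, k: False}
  {k: True, v: True, i: False}
  {k: True, v: False, i: False}
  {v: True, k: False, i: False}


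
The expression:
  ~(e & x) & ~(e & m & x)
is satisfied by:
  {e: False, x: False}
  {x: True, e: False}
  {e: True, x: False}


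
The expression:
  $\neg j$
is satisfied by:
  {j: False}


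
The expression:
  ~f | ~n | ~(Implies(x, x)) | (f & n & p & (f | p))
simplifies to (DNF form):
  p | ~f | ~n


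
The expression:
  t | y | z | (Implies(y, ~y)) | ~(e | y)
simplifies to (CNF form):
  True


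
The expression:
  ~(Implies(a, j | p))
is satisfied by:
  {a: True, p: False, j: False}


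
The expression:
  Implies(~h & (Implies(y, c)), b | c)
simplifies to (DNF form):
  b | c | h | y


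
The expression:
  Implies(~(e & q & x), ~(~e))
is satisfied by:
  {e: True}


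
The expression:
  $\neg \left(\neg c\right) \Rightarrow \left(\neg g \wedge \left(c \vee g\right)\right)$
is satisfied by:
  {g: False, c: False}
  {c: True, g: False}
  {g: True, c: False}


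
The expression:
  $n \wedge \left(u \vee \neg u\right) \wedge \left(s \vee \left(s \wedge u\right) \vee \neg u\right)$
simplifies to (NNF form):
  $n \wedge \left(s \vee \neg u\right)$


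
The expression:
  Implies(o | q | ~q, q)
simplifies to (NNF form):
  q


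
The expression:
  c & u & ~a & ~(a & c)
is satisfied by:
  {c: True, u: True, a: False}


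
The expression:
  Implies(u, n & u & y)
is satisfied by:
  {y: True, n: True, u: False}
  {y: True, n: False, u: False}
  {n: True, y: False, u: False}
  {y: False, n: False, u: False}
  {y: True, u: True, n: True}


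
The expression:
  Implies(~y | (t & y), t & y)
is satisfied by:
  {y: True}


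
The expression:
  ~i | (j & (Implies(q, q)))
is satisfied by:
  {j: True, i: False}
  {i: False, j: False}
  {i: True, j: True}


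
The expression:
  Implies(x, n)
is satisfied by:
  {n: True, x: False}
  {x: False, n: False}
  {x: True, n: True}


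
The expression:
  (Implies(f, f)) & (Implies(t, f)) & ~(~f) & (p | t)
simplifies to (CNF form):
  f & (p | t)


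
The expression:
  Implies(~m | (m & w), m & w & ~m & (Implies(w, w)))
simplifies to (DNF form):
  m & ~w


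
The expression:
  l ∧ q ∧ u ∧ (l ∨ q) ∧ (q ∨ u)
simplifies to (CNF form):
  l ∧ q ∧ u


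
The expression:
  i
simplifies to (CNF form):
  i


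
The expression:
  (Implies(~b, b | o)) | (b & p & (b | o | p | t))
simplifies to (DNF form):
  b | o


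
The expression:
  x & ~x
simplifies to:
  False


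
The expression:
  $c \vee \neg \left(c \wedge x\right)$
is always true.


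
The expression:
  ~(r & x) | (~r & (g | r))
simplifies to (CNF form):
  ~r | ~x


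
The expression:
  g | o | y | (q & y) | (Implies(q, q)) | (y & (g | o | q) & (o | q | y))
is always true.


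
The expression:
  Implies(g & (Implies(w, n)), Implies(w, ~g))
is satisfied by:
  {w: False, n: False, g: False}
  {g: True, w: False, n: False}
  {n: True, w: False, g: False}
  {g: True, n: True, w: False}
  {w: True, g: False, n: False}
  {g: True, w: True, n: False}
  {n: True, w: True, g: False}


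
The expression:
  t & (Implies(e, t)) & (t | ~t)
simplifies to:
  t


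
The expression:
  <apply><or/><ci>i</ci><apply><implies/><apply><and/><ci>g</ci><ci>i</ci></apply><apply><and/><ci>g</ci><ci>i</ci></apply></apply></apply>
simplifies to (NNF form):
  <true/>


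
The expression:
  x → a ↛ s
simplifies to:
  (a ∧ ¬s) ∨ ¬x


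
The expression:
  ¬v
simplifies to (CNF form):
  ¬v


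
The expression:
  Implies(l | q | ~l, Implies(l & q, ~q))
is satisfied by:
  {l: False, q: False}
  {q: True, l: False}
  {l: True, q: False}


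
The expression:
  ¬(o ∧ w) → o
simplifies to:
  o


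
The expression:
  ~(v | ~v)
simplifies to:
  False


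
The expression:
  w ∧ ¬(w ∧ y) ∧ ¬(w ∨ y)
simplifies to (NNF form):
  False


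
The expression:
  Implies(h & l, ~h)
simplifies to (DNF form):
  ~h | ~l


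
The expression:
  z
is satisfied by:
  {z: True}


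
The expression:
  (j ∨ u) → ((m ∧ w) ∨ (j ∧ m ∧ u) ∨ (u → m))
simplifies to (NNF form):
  m ∨ ¬u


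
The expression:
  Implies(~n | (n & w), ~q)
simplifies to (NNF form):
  ~q | (n & ~w)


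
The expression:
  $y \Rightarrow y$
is always true.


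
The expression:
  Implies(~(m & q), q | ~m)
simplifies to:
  q | ~m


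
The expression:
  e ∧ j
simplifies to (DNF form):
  e ∧ j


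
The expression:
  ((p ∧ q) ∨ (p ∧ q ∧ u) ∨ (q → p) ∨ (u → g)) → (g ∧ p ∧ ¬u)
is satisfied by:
  {p: True, g: True, q: True, u: False}
  {p: True, g: True, q: False, u: False}
  {u: True, q: True, g: False, p: False}


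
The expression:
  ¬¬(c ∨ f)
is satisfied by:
  {c: True, f: True}
  {c: True, f: False}
  {f: True, c: False}


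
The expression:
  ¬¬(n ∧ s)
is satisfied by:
  {s: True, n: True}


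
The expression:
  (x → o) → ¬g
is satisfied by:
  {x: True, o: False, g: False}
  {o: False, g: False, x: False}
  {x: True, o: True, g: False}
  {o: True, x: False, g: False}
  {g: True, x: True, o: False}


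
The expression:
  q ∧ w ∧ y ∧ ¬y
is never true.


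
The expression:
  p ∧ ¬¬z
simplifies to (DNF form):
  p ∧ z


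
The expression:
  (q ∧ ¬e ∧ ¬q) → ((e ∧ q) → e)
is always true.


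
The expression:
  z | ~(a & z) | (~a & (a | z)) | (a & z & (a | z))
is always true.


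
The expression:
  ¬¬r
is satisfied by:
  {r: True}


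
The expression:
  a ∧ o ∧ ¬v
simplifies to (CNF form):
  a ∧ o ∧ ¬v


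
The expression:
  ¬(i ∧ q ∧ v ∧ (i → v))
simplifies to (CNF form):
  ¬i ∨ ¬q ∨ ¬v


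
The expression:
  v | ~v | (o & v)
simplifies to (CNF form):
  True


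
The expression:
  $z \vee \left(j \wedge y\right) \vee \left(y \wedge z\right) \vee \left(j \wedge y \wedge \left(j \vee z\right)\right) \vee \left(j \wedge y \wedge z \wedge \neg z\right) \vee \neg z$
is always true.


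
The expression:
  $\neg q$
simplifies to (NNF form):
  $\neg q$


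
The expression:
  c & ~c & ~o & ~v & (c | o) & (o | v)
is never true.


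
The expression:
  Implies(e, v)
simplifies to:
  v | ~e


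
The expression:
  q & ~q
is never true.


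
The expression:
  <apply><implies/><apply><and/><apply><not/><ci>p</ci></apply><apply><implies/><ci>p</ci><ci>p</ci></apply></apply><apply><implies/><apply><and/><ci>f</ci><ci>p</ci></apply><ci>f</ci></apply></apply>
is always true.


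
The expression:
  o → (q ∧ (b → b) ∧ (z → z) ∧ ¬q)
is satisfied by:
  {o: False}


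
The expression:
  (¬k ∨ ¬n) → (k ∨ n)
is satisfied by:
  {n: True, k: True}
  {n: True, k: False}
  {k: True, n: False}


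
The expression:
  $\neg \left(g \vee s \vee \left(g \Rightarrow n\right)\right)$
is never true.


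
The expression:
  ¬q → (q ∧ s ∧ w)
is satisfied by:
  {q: True}


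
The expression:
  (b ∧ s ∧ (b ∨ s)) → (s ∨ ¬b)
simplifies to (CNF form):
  True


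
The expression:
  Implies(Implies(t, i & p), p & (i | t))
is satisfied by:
  {t: True, p: True, i: True}
  {t: True, p: True, i: False}
  {t: True, i: True, p: False}
  {t: True, i: False, p: False}
  {p: True, i: True, t: False}


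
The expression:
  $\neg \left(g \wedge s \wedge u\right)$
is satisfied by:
  {s: False, u: False, g: False}
  {g: True, s: False, u: False}
  {u: True, s: False, g: False}
  {g: True, u: True, s: False}
  {s: True, g: False, u: False}
  {g: True, s: True, u: False}
  {u: True, s: True, g: False}


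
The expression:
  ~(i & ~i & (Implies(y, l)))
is always true.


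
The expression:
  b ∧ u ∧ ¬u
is never true.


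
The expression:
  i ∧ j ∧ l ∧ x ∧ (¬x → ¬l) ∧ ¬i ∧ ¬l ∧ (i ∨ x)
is never true.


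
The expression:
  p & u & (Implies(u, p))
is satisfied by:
  {p: True, u: True}


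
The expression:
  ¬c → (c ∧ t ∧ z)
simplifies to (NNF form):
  c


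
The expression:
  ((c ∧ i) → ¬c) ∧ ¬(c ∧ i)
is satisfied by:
  {c: False, i: False}
  {i: True, c: False}
  {c: True, i: False}


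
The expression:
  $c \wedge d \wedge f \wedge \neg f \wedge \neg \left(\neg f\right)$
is never true.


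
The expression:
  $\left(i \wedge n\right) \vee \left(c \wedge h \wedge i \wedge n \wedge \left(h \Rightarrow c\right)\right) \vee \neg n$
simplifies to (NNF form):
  $i \vee \neg n$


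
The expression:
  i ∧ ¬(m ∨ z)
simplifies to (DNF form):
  i ∧ ¬m ∧ ¬z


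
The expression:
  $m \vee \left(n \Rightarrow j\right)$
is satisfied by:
  {m: True, j: True, n: False}
  {m: True, j: False, n: False}
  {j: True, m: False, n: False}
  {m: False, j: False, n: False}
  {n: True, m: True, j: True}
  {n: True, m: True, j: False}
  {n: True, j: True, m: False}


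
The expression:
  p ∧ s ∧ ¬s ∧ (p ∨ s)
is never true.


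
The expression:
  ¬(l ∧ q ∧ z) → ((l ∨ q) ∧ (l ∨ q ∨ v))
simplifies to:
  l ∨ q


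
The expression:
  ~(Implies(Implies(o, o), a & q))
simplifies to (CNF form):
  ~a | ~q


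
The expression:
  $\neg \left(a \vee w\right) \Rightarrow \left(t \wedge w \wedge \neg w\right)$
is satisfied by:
  {a: True, w: True}
  {a: True, w: False}
  {w: True, a: False}


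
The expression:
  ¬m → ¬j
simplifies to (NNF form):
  m ∨ ¬j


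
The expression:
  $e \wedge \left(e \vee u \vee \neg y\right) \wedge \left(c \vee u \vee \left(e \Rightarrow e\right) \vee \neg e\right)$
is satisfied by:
  {e: True}


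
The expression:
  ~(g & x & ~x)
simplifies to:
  True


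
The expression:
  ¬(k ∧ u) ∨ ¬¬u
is always true.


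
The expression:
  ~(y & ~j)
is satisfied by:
  {j: True, y: False}
  {y: False, j: False}
  {y: True, j: True}


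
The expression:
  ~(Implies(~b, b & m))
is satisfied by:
  {b: False}


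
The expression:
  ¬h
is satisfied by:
  {h: False}


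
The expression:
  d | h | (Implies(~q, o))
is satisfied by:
  {d: True, q: True, h: True, o: True}
  {d: True, q: True, h: True, o: False}
  {d: True, q: True, o: True, h: False}
  {d: True, q: True, o: False, h: False}
  {d: True, h: True, o: True, q: False}
  {d: True, h: True, o: False, q: False}
  {d: True, h: False, o: True, q: False}
  {d: True, h: False, o: False, q: False}
  {q: True, h: True, o: True, d: False}
  {q: True, h: True, o: False, d: False}
  {q: True, o: True, h: False, d: False}
  {q: True, o: False, h: False, d: False}
  {h: True, o: True, q: False, d: False}
  {h: True, q: False, o: False, d: False}
  {o: True, q: False, h: False, d: False}


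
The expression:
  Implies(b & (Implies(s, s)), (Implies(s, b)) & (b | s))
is always true.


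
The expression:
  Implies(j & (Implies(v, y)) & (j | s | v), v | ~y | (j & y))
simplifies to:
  True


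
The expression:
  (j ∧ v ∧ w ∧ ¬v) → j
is always true.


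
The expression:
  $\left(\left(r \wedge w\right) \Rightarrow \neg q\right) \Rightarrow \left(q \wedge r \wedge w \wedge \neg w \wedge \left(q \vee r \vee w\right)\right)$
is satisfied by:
  {r: True, w: True, q: True}


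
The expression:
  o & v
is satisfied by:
  {o: True, v: True}


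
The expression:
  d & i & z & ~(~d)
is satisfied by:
  {z: True, i: True, d: True}


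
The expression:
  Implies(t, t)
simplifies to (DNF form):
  True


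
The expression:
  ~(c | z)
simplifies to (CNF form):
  ~c & ~z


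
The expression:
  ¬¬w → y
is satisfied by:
  {y: True, w: False}
  {w: False, y: False}
  {w: True, y: True}


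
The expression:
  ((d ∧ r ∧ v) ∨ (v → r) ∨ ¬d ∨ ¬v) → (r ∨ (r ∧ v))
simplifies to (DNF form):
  r ∨ (d ∧ v)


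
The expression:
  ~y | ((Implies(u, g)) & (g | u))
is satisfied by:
  {g: True, y: False}
  {y: False, g: False}
  {y: True, g: True}


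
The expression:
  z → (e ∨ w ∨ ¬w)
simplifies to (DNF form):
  True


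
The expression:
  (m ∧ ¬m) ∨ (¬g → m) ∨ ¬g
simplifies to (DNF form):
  True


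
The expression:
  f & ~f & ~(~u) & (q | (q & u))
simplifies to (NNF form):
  False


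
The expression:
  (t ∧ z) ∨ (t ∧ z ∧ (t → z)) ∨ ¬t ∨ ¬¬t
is always true.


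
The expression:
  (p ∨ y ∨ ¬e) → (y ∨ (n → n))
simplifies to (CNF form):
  True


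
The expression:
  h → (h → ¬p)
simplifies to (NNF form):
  ¬h ∨ ¬p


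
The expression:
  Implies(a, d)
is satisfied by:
  {d: True, a: False}
  {a: False, d: False}
  {a: True, d: True}


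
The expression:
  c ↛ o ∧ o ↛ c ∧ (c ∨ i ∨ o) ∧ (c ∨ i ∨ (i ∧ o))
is never true.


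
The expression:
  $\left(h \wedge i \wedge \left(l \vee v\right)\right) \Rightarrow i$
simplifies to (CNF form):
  $\text{True}$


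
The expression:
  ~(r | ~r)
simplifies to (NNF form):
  False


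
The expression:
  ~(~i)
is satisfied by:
  {i: True}


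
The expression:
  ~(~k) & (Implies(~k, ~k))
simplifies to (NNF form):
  k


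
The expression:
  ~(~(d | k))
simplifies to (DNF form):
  d | k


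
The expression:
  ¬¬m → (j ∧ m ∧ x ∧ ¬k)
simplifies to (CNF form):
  (j ∨ ¬m) ∧ (x ∨ ¬m) ∧ (¬k ∨ ¬m)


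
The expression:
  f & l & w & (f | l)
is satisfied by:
  {w: True, f: True, l: True}


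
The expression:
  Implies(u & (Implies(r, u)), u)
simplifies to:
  True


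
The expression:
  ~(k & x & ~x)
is always true.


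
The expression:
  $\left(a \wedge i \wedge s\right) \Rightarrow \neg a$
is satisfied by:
  {s: False, a: False, i: False}
  {i: True, s: False, a: False}
  {a: True, s: False, i: False}
  {i: True, a: True, s: False}
  {s: True, i: False, a: False}
  {i: True, s: True, a: False}
  {a: True, s: True, i: False}


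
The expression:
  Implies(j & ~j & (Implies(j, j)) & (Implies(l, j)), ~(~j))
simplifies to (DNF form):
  True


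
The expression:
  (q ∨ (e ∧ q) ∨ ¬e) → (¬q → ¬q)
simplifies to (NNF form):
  True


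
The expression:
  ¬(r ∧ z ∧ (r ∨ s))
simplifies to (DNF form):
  ¬r ∨ ¬z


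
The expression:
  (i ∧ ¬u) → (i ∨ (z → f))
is always true.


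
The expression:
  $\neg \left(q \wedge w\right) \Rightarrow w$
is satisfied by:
  {w: True}


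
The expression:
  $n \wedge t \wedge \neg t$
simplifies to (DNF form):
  $\text{False}$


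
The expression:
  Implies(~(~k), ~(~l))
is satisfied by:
  {l: True, k: False}
  {k: False, l: False}
  {k: True, l: True}


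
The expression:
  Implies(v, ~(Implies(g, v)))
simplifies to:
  ~v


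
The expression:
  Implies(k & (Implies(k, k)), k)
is always true.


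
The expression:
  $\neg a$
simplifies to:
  $\neg a$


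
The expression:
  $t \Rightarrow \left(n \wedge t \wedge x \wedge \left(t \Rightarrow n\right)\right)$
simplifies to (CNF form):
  $\left(n \vee \neg t\right) \wedge \left(x \vee \neg t\right)$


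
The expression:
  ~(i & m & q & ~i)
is always true.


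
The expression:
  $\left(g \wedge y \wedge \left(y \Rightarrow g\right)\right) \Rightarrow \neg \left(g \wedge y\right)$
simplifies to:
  $\neg g \vee \neg y$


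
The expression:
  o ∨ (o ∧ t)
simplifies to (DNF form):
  o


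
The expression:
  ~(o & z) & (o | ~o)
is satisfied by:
  {o: False, z: False}
  {z: True, o: False}
  {o: True, z: False}


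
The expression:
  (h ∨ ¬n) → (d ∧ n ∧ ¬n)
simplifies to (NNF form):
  n ∧ ¬h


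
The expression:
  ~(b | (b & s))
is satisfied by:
  {b: False}


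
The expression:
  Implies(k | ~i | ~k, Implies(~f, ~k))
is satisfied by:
  {f: True, k: False}
  {k: False, f: False}
  {k: True, f: True}


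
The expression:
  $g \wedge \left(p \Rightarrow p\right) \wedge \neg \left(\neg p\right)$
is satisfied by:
  {p: True, g: True}


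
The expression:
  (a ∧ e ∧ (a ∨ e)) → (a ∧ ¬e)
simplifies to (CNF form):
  ¬a ∨ ¬e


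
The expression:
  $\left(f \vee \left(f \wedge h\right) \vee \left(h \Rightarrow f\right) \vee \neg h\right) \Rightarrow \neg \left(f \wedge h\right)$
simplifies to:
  $\neg f \vee \neg h$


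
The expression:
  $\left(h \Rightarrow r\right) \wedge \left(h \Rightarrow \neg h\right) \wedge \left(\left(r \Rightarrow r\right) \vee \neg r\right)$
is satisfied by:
  {h: False}


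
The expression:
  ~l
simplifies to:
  ~l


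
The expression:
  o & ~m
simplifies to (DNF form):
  o & ~m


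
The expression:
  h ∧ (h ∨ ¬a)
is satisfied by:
  {h: True}


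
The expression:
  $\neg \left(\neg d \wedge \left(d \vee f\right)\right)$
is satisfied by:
  {d: True, f: False}
  {f: False, d: False}
  {f: True, d: True}


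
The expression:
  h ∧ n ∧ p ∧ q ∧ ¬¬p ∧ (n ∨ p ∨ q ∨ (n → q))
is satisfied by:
  {h: True, p: True, q: True, n: True}


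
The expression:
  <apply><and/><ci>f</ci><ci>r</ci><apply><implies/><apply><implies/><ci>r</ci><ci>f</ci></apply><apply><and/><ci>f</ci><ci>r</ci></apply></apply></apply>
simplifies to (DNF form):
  <apply><and/><ci>f</ci><ci>r</ci></apply>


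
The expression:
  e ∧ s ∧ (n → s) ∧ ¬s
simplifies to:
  False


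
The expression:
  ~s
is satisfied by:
  {s: False}


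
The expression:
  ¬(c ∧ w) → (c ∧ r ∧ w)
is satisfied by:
  {c: True, w: True}


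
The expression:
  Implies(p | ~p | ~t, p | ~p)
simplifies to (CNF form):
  True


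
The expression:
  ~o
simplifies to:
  ~o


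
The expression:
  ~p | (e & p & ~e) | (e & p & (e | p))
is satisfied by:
  {e: True, p: False}
  {p: False, e: False}
  {p: True, e: True}


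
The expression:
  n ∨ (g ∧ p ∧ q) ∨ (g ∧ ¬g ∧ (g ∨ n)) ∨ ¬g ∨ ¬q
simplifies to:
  n ∨ p ∨ ¬g ∨ ¬q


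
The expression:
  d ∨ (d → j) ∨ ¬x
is always true.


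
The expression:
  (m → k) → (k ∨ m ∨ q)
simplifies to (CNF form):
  k ∨ m ∨ q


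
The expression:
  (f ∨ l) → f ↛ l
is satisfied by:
  {l: False}


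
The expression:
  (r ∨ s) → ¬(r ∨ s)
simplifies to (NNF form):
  ¬r ∧ ¬s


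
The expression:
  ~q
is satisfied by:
  {q: False}


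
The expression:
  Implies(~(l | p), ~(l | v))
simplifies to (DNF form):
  l | p | ~v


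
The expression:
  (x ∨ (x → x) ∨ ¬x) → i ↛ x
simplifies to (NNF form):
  i ∧ ¬x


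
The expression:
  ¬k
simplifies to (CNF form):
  ¬k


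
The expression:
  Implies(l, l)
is always true.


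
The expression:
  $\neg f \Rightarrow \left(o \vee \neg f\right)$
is always true.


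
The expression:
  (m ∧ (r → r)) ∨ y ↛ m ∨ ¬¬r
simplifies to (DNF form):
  m ∨ r ∨ y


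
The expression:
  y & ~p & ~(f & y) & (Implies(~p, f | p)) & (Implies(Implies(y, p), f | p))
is never true.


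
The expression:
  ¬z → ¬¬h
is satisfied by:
  {z: True, h: True}
  {z: True, h: False}
  {h: True, z: False}


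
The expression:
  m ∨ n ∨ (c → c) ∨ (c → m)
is always true.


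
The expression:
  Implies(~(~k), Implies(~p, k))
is always true.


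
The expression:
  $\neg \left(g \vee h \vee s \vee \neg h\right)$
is never true.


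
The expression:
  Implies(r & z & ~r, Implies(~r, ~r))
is always true.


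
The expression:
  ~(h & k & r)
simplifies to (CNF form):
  ~h | ~k | ~r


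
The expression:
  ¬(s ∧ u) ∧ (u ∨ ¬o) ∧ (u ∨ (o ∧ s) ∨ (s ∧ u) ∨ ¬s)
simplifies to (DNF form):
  (u ∧ ¬s) ∨ (¬o ∧ ¬s)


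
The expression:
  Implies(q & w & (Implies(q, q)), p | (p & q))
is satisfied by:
  {p: True, w: False, q: False}
  {w: False, q: False, p: False}
  {q: True, p: True, w: False}
  {q: True, w: False, p: False}
  {p: True, w: True, q: False}
  {w: True, p: False, q: False}
  {q: True, w: True, p: True}


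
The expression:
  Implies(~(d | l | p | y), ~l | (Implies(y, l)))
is always true.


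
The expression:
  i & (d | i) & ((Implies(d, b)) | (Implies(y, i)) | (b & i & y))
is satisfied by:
  {i: True}


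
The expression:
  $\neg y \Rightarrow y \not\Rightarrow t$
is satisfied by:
  {y: True}


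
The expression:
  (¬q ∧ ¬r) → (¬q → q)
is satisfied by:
  {r: True, q: True}
  {r: True, q: False}
  {q: True, r: False}


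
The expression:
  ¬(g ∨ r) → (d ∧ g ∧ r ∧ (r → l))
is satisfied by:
  {r: True, g: True}
  {r: True, g: False}
  {g: True, r: False}


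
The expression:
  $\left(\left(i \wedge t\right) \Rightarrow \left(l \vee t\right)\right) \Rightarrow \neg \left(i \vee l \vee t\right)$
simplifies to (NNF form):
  $\neg i \wedge \neg l \wedge \neg t$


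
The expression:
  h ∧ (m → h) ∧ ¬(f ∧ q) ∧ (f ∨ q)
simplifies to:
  h ∧ (f ∨ q) ∧ (¬f ∨ ¬q)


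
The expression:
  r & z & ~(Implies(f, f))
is never true.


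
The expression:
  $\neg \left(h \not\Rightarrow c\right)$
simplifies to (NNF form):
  $c \vee \neg h$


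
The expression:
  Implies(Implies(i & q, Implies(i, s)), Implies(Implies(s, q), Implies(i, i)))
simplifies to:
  True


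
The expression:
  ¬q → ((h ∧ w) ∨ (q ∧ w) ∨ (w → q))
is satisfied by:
  {q: True, h: True, w: False}
  {q: True, w: False, h: False}
  {h: True, w: False, q: False}
  {h: False, w: False, q: False}
  {q: True, h: True, w: True}
  {q: True, w: True, h: False}
  {h: True, w: True, q: False}


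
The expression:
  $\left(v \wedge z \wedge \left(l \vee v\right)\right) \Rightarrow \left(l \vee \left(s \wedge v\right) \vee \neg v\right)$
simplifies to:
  $l \vee s \vee \neg v \vee \neg z$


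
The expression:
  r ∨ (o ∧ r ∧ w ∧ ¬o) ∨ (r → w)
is always true.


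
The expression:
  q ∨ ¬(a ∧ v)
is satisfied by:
  {q: True, v: False, a: False}
  {v: False, a: False, q: False}
  {a: True, q: True, v: False}
  {a: True, v: False, q: False}
  {q: True, v: True, a: False}
  {v: True, q: False, a: False}
  {a: True, v: True, q: True}


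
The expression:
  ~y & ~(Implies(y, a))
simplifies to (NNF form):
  False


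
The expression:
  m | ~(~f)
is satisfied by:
  {m: True, f: True}
  {m: True, f: False}
  {f: True, m: False}


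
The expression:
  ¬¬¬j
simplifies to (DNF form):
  ¬j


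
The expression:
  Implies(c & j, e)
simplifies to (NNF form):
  e | ~c | ~j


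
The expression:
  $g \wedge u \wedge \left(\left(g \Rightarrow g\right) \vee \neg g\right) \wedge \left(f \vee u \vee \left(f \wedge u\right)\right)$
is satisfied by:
  {u: True, g: True}


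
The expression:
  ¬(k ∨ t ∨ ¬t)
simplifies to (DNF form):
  False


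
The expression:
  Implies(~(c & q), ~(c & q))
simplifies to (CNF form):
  True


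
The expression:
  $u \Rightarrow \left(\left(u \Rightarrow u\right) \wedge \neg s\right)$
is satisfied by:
  {s: False, u: False}
  {u: True, s: False}
  {s: True, u: False}


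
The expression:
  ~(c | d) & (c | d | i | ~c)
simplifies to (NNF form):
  ~c & ~d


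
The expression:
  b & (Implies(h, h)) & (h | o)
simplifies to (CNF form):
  b & (h | o)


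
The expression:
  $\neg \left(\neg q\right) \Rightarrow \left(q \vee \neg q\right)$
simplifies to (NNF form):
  $\text{True}$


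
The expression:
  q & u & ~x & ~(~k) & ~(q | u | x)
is never true.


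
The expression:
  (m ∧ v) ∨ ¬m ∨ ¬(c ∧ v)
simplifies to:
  True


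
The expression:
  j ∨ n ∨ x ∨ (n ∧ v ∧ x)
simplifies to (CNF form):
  j ∨ n ∨ x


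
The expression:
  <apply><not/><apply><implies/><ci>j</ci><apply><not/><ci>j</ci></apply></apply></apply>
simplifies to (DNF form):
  <ci>j</ci>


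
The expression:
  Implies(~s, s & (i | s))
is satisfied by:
  {s: True}


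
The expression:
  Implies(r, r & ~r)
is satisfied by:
  {r: False}


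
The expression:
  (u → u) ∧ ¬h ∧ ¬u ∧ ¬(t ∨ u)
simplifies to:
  ¬h ∧ ¬t ∧ ¬u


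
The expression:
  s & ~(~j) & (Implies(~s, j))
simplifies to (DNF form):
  j & s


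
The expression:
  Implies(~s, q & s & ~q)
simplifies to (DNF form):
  s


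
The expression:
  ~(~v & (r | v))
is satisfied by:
  {v: True, r: False}
  {r: False, v: False}
  {r: True, v: True}


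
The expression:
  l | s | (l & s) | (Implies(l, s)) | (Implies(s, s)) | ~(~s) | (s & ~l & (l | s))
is always true.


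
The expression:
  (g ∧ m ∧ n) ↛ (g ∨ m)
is never true.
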